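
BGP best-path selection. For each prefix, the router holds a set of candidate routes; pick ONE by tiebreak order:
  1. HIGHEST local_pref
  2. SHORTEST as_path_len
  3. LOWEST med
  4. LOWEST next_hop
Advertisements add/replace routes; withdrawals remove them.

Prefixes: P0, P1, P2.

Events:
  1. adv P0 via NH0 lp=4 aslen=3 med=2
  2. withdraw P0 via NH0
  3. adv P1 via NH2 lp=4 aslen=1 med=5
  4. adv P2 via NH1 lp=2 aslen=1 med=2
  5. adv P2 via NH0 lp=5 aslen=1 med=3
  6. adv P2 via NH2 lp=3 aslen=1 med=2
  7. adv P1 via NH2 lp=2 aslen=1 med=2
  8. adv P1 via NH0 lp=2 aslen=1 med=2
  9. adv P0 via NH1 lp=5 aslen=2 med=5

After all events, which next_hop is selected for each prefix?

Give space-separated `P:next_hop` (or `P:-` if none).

Op 1: best P0=NH0 P1=- P2=-
Op 2: best P0=- P1=- P2=-
Op 3: best P0=- P1=NH2 P2=-
Op 4: best P0=- P1=NH2 P2=NH1
Op 5: best P0=- P1=NH2 P2=NH0
Op 6: best P0=- P1=NH2 P2=NH0
Op 7: best P0=- P1=NH2 P2=NH0
Op 8: best P0=- P1=NH0 P2=NH0
Op 9: best P0=NH1 P1=NH0 P2=NH0

Answer: P0:NH1 P1:NH0 P2:NH0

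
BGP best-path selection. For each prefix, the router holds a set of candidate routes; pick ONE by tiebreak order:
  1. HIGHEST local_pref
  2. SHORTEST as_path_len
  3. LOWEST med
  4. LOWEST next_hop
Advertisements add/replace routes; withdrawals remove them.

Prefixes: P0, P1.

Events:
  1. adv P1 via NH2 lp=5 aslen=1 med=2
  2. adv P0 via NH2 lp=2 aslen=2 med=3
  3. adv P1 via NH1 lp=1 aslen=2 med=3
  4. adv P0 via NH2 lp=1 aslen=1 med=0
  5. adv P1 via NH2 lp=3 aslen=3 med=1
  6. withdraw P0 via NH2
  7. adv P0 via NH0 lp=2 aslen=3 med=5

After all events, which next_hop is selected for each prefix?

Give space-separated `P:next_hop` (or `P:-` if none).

Op 1: best P0=- P1=NH2
Op 2: best P0=NH2 P1=NH2
Op 3: best P0=NH2 P1=NH2
Op 4: best P0=NH2 P1=NH2
Op 5: best P0=NH2 P1=NH2
Op 6: best P0=- P1=NH2
Op 7: best P0=NH0 P1=NH2

Answer: P0:NH0 P1:NH2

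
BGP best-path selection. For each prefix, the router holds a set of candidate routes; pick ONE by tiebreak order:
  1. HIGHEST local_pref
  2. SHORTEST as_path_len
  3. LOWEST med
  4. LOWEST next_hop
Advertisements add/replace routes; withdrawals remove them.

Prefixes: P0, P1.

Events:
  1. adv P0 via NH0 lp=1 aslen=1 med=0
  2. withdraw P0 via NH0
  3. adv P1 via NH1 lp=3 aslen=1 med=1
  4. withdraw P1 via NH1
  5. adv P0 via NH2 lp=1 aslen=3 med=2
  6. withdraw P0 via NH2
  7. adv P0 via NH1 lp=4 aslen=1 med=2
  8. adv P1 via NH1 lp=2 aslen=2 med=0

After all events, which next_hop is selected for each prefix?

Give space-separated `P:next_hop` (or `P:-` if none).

Answer: P0:NH1 P1:NH1

Derivation:
Op 1: best P0=NH0 P1=-
Op 2: best P0=- P1=-
Op 3: best P0=- P1=NH1
Op 4: best P0=- P1=-
Op 5: best P0=NH2 P1=-
Op 6: best P0=- P1=-
Op 7: best P0=NH1 P1=-
Op 8: best P0=NH1 P1=NH1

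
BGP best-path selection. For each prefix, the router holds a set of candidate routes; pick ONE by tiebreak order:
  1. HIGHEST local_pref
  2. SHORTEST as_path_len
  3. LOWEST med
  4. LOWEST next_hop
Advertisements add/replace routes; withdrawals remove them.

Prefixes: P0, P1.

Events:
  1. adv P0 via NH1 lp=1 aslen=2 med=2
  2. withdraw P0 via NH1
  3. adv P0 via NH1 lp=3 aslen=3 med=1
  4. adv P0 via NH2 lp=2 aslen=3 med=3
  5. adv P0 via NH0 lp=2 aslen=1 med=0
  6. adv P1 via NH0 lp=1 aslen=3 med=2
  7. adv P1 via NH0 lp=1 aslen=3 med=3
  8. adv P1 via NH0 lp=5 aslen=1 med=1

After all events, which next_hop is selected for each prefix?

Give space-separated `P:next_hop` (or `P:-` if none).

Answer: P0:NH1 P1:NH0

Derivation:
Op 1: best P0=NH1 P1=-
Op 2: best P0=- P1=-
Op 3: best P0=NH1 P1=-
Op 4: best P0=NH1 P1=-
Op 5: best P0=NH1 P1=-
Op 6: best P0=NH1 P1=NH0
Op 7: best P0=NH1 P1=NH0
Op 8: best P0=NH1 P1=NH0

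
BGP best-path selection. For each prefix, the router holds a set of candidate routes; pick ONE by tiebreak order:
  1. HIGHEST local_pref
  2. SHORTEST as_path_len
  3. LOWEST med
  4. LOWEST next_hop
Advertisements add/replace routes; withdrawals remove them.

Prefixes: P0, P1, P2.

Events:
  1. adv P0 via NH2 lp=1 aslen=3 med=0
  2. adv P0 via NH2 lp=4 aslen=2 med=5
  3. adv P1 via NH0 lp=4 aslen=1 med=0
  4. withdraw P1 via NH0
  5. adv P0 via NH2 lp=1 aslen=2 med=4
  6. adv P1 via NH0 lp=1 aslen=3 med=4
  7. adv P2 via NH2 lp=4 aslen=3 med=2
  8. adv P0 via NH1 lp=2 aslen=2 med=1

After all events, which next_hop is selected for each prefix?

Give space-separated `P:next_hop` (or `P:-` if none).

Op 1: best P0=NH2 P1=- P2=-
Op 2: best P0=NH2 P1=- P2=-
Op 3: best P0=NH2 P1=NH0 P2=-
Op 4: best P0=NH2 P1=- P2=-
Op 5: best P0=NH2 P1=- P2=-
Op 6: best P0=NH2 P1=NH0 P2=-
Op 7: best P0=NH2 P1=NH0 P2=NH2
Op 8: best P0=NH1 P1=NH0 P2=NH2

Answer: P0:NH1 P1:NH0 P2:NH2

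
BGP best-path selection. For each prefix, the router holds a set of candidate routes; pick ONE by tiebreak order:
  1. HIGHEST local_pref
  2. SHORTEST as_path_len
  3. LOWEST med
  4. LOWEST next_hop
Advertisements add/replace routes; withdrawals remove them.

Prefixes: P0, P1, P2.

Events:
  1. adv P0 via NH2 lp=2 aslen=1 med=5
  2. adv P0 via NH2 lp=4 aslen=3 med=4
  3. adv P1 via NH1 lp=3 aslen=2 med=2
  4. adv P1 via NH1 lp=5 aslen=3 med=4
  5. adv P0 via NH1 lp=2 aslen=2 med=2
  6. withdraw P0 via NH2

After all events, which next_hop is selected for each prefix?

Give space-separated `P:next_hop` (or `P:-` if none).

Answer: P0:NH1 P1:NH1 P2:-

Derivation:
Op 1: best P0=NH2 P1=- P2=-
Op 2: best P0=NH2 P1=- P2=-
Op 3: best P0=NH2 P1=NH1 P2=-
Op 4: best P0=NH2 P1=NH1 P2=-
Op 5: best P0=NH2 P1=NH1 P2=-
Op 6: best P0=NH1 P1=NH1 P2=-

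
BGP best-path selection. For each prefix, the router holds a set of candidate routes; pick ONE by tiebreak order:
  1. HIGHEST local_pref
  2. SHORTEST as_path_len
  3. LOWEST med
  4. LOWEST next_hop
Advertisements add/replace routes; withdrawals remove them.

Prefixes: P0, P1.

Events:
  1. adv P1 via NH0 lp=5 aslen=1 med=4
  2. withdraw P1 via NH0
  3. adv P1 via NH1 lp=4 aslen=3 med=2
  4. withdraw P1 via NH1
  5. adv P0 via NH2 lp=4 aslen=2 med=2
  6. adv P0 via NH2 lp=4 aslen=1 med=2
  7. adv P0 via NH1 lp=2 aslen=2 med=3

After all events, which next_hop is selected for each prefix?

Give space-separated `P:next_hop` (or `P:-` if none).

Op 1: best P0=- P1=NH0
Op 2: best P0=- P1=-
Op 3: best P0=- P1=NH1
Op 4: best P0=- P1=-
Op 5: best P0=NH2 P1=-
Op 6: best P0=NH2 P1=-
Op 7: best P0=NH2 P1=-

Answer: P0:NH2 P1:-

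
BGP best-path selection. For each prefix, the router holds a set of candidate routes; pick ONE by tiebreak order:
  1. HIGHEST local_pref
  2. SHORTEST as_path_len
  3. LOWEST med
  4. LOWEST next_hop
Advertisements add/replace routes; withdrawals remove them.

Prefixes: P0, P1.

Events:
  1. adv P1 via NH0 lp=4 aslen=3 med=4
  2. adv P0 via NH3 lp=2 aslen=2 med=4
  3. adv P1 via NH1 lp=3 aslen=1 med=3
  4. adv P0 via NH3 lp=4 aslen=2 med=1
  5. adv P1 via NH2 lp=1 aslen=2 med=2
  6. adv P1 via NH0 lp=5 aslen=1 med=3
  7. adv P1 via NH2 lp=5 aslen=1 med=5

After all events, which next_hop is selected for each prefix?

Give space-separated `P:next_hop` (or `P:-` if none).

Answer: P0:NH3 P1:NH0

Derivation:
Op 1: best P0=- P1=NH0
Op 2: best P0=NH3 P1=NH0
Op 3: best P0=NH3 P1=NH0
Op 4: best P0=NH3 P1=NH0
Op 5: best P0=NH3 P1=NH0
Op 6: best P0=NH3 P1=NH0
Op 7: best P0=NH3 P1=NH0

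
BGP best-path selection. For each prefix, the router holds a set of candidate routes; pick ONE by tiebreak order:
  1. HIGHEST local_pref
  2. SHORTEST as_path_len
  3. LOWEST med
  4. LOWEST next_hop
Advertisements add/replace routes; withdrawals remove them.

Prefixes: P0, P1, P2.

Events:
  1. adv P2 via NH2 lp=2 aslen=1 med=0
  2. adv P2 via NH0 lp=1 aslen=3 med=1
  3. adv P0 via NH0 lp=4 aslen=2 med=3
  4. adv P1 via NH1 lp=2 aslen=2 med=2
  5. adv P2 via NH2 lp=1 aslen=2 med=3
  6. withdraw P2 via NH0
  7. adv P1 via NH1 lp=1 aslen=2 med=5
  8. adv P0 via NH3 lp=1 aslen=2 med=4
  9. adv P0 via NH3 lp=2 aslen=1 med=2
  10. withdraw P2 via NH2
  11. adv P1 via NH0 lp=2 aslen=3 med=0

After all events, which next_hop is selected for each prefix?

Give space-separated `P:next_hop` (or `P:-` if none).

Answer: P0:NH0 P1:NH0 P2:-

Derivation:
Op 1: best P0=- P1=- P2=NH2
Op 2: best P0=- P1=- P2=NH2
Op 3: best P0=NH0 P1=- P2=NH2
Op 4: best P0=NH0 P1=NH1 P2=NH2
Op 5: best P0=NH0 P1=NH1 P2=NH2
Op 6: best P0=NH0 P1=NH1 P2=NH2
Op 7: best P0=NH0 P1=NH1 P2=NH2
Op 8: best P0=NH0 P1=NH1 P2=NH2
Op 9: best P0=NH0 P1=NH1 P2=NH2
Op 10: best P0=NH0 P1=NH1 P2=-
Op 11: best P0=NH0 P1=NH0 P2=-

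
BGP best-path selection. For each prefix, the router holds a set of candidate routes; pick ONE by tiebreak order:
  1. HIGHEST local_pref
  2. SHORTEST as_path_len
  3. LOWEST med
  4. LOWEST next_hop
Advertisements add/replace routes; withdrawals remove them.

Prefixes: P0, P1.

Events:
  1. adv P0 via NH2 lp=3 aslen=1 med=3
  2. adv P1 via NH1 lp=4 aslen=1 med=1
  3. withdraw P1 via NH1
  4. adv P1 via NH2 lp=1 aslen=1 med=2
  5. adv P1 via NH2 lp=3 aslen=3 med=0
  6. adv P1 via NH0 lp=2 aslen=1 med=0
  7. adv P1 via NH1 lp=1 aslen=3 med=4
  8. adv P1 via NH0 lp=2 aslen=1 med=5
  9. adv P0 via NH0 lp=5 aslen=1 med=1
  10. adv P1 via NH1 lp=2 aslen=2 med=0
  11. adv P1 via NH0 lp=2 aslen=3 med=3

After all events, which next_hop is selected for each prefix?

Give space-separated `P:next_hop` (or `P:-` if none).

Answer: P0:NH0 P1:NH2

Derivation:
Op 1: best P0=NH2 P1=-
Op 2: best P0=NH2 P1=NH1
Op 3: best P0=NH2 P1=-
Op 4: best P0=NH2 P1=NH2
Op 5: best P0=NH2 P1=NH2
Op 6: best P0=NH2 P1=NH2
Op 7: best P0=NH2 P1=NH2
Op 8: best P0=NH2 P1=NH2
Op 9: best P0=NH0 P1=NH2
Op 10: best P0=NH0 P1=NH2
Op 11: best P0=NH0 P1=NH2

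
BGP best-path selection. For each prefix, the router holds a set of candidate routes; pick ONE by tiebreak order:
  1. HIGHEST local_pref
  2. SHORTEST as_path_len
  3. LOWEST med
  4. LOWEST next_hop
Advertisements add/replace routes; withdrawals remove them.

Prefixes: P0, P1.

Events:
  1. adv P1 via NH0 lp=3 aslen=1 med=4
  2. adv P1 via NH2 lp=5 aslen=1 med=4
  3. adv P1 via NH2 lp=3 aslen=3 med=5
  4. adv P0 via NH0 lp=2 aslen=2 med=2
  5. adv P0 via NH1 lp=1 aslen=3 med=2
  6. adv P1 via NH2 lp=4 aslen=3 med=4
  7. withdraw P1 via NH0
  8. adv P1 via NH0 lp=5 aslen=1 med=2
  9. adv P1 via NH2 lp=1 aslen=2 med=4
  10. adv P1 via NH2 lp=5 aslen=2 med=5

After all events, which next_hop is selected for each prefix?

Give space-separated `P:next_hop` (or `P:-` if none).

Op 1: best P0=- P1=NH0
Op 2: best P0=- P1=NH2
Op 3: best P0=- P1=NH0
Op 4: best P0=NH0 P1=NH0
Op 5: best P0=NH0 P1=NH0
Op 6: best P0=NH0 P1=NH2
Op 7: best P0=NH0 P1=NH2
Op 8: best P0=NH0 P1=NH0
Op 9: best P0=NH0 P1=NH0
Op 10: best P0=NH0 P1=NH0

Answer: P0:NH0 P1:NH0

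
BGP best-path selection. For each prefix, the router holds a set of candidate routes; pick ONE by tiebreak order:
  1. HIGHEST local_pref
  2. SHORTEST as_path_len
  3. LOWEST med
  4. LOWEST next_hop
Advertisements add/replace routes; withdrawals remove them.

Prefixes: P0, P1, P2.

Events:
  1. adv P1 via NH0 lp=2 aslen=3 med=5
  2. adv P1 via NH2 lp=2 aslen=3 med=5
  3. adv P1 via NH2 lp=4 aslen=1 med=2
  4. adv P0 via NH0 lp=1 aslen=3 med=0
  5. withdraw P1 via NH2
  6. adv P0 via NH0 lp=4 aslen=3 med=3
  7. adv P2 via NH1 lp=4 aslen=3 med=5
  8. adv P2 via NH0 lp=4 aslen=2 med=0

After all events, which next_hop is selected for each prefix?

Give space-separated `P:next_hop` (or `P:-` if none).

Answer: P0:NH0 P1:NH0 P2:NH0

Derivation:
Op 1: best P0=- P1=NH0 P2=-
Op 2: best P0=- P1=NH0 P2=-
Op 3: best P0=- P1=NH2 P2=-
Op 4: best P0=NH0 P1=NH2 P2=-
Op 5: best P0=NH0 P1=NH0 P2=-
Op 6: best P0=NH0 P1=NH0 P2=-
Op 7: best P0=NH0 P1=NH0 P2=NH1
Op 8: best P0=NH0 P1=NH0 P2=NH0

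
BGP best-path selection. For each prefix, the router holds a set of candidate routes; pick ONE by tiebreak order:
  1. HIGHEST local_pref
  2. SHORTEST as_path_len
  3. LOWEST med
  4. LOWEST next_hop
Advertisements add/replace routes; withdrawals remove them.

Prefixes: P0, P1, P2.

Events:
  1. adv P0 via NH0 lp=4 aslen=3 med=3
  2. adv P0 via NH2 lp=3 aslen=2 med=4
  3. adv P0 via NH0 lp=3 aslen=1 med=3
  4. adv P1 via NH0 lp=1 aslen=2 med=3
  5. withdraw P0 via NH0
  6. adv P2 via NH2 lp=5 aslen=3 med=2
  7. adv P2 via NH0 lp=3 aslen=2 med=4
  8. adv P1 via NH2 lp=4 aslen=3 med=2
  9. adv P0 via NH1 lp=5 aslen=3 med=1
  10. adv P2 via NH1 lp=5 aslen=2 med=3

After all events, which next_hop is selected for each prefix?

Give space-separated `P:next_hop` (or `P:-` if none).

Op 1: best P0=NH0 P1=- P2=-
Op 2: best P0=NH0 P1=- P2=-
Op 3: best P0=NH0 P1=- P2=-
Op 4: best P0=NH0 P1=NH0 P2=-
Op 5: best P0=NH2 P1=NH0 P2=-
Op 6: best P0=NH2 P1=NH0 P2=NH2
Op 7: best P0=NH2 P1=NH0 P2=NH2
Op 8: best P0=NH2 P1=NH2 P2=NH2
Op 9: best P0=NH1 P1=NH2 P2=NH2
Op 10: best P0=NH1 P1=NH2 P2=NH1

Answer: P0:NH1 P1:NH2 P2:NH1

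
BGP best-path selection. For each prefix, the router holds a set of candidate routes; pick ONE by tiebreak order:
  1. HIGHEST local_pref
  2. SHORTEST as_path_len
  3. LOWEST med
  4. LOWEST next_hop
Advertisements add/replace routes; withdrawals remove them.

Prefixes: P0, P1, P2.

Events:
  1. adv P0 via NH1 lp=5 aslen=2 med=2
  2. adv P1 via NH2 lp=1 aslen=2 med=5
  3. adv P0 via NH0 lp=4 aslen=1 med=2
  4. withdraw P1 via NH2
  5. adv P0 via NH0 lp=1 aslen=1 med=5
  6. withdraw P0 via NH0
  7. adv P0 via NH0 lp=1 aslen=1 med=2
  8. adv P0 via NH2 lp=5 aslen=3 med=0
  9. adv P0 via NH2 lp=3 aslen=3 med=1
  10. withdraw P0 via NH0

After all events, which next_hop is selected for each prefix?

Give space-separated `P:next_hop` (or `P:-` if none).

Answer: P0:NH1 P1:- P2:-

Derivation:
Op 1: best P0=NH1 P1=- P2=-
Op 2: best P0=NH1 P1=NH2 P2=-
Op 3: best P0=NH1 P1=NH2 P2=-
Op 4: best P0=NH1 P1=- P2=-
Op 5: best P0=NH1 P1=- P2=-
Op 6: best P0=NH1 P1=- P2=-
Op 7: best P0=NH1 P1=- P2=-
Op 8: best P0=NH1 P1=- P2=-
Op 9: best P0=NH1 P1=- P2=-
Op 10: best P0=NH1 P1=- P2=-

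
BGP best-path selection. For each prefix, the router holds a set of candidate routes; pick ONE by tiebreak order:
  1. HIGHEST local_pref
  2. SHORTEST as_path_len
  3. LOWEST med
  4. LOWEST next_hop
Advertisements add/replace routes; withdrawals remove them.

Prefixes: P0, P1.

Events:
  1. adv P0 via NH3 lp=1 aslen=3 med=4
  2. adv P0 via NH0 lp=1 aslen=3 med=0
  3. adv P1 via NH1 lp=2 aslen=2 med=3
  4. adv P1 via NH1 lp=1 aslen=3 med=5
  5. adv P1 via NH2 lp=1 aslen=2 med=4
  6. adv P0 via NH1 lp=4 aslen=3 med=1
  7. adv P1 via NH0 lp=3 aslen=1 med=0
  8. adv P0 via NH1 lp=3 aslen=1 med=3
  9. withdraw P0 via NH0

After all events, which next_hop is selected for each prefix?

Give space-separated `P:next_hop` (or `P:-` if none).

Answer: P0:NH1 P1:NH0

Derivation:
Op 1: best P0=NH3 P1=-
Op 2: best P0=NH0 P1=-
Op 3: best P0=NH0 P1=NH1
Op 4: best P0=NH0 P1=NH1
Op 5: best P0=NH0 P1=NH2
Op 6: best P0=NH1 P1=NH2
Op 7: best P0=NH1 P1=NH0
Op 8: best P0=NH1 P1=NH0
Op 9: best P0=NH1 P1=NH0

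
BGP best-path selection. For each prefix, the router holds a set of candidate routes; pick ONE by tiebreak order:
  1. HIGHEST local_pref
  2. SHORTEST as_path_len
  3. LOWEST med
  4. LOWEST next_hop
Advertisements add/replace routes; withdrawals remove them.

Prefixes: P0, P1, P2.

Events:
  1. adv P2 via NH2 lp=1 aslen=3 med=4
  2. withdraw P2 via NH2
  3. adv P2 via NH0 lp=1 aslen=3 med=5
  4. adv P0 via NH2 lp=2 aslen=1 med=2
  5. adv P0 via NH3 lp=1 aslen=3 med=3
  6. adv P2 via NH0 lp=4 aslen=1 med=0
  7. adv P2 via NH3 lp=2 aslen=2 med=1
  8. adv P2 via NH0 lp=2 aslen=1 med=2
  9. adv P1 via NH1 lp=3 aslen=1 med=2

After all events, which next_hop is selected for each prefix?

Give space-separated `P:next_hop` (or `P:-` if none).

Answer: P0:NH2 P1:NH1 P2:NH0

Derivation:
Op 1: best P0=- P1=- P2=NH2
Op 2: best P0=- P1=- P2=-
Op 3: best P0=- P1=- P2=NH0
Op 4: best P0=NH2 P1=- P2=NH0
Op 5: best P0=NH2 P1=- P2=NH0
Op 6: best P0=NH2 P1=- P2=NH0
Op 7: best P0=NH2 P1=- P2=NH0
Op 8: best P0=NH2 P1=- P2=NH0
Op 9: best P0=NH2 P1=NH1 P2=NH0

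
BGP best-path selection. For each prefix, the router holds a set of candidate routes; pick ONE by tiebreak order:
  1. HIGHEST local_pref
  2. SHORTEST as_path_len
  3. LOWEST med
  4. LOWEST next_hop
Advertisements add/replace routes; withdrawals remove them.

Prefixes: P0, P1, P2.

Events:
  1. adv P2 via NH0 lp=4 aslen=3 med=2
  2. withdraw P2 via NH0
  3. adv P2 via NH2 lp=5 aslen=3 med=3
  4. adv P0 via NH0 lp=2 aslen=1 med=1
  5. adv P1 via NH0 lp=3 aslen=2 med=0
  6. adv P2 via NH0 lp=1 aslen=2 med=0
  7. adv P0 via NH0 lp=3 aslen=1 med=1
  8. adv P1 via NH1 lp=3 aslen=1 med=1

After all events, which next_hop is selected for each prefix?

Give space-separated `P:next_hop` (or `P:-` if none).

Answer: P0:NH0 P1:NH1 P2:NH2

Derivation:
Op 1: best P0=- P1=- P2=NH0
Op 2: best P0=- P1=- P2=-
Op 3: best P0=- P1=- P2=NH2
Op 4: best P0=NH0 P1=- P2=NH2
Op 5: best P0=NH0 P1=NH0 P2=NH2
Op 6: best P0=NH0 P1=NH0 P2=NH2
Op 7: best P0=NH0 P1=NH0 P2=NH2
Op 8: best P0=NH0 P1=NH1 P2=NH2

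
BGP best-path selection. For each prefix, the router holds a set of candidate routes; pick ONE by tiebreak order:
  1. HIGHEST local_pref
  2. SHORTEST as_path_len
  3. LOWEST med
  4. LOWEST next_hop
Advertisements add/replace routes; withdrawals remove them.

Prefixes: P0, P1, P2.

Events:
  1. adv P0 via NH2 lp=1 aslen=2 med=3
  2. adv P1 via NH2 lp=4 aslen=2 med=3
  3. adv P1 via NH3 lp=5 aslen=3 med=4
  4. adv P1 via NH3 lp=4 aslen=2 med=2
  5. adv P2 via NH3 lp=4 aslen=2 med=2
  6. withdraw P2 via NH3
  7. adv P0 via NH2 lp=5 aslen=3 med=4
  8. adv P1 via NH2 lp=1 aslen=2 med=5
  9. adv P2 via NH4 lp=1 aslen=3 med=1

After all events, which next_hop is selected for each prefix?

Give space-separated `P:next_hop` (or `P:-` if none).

Op 1: best P0=NH2 P1=- P2=-
Op 2: best P0=NH2 P1=NH2 P2=-
Op 3: best P0=NH2 P1=NH3 P2=-
Op 4: best P0=NH2 P1=NH3 P2=-
Op 5: best P0=NH2 P1=NH3 P2=NH3
Op 6: best P0=NH2 P1=NH3 P2=-
Op 7: best P0=NH2 P1=NH3 P2=-
Op 8: best P0=NH2 P1=NH3 P2=-
Op 9: best P0=NH2 P1=NH3 P2=NH4

Answer: P0:NH2 P1:NH3 P2:NH4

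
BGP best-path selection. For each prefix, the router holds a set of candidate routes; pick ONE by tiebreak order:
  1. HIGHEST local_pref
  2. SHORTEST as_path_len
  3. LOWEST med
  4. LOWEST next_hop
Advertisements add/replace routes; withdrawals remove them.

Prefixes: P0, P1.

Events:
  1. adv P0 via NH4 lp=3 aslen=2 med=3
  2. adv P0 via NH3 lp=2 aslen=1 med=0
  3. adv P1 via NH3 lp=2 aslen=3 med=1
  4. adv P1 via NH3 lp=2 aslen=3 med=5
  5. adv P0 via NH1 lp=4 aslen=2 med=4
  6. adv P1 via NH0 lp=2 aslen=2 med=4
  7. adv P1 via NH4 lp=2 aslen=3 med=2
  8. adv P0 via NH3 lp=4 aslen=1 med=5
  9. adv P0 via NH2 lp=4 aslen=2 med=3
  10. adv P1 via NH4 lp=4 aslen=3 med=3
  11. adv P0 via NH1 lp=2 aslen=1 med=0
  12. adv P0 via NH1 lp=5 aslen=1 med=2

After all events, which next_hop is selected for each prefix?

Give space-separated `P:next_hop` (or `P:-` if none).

Op 1: best P0=NH4 P1=-
Op 2: best P0=NH4 P1=-
Op 3: best P0=NH4 P1=NH3
Op 4: best P0=NH4 P1=NH3
Op 5: best P0=NH1 P1=NH3
Op 6: best P0=NH1 P1=NH0
Op 7: best P0=NH1 P1=NH0
Op 8: best P0=NH3 P1=NH0
Op 9: best P0=NH3 P1=NH0
Op 10: best P0=NH3 P1=NH4
Op 11: best P0=NH3 P1=NH4
Op 12: best P0=NH1 P1=NH4

Answer: P0:NH1 P1:NH4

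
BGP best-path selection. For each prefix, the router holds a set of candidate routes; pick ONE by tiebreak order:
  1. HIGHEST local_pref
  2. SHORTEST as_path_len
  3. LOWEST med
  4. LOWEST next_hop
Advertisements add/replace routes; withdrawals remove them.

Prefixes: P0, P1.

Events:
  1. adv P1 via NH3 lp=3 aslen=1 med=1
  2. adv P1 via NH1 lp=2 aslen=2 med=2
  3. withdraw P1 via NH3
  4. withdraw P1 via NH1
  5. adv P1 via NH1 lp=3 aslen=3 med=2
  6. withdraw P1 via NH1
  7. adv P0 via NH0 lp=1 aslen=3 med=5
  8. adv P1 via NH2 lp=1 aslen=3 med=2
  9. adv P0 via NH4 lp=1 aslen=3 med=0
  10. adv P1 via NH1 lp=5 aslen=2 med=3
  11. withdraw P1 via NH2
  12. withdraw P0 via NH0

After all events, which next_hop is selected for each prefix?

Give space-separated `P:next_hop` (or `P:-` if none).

Op 1: best P0=- P1=NH3
Op 2: best P0=- P1=NH3
Op 3: best P0=- P1=NH1
Op 4: best P0=- P1=-
Op 5: best P0=- P1=NH1
Op 6: best P0=- P1=-
Op 7: best P0=NH0 P1=-
Op 8: best P0=NH0 P1=NH2
Op 9: best P0=NH4 P1=NH2
Op 10: best P0=NH4 P1=NH1
Op 11: best P0=NH4 P1=NH1
Op 12: best P0=NH4 P1=NH1

Answer: P0:NH4 P1:NH1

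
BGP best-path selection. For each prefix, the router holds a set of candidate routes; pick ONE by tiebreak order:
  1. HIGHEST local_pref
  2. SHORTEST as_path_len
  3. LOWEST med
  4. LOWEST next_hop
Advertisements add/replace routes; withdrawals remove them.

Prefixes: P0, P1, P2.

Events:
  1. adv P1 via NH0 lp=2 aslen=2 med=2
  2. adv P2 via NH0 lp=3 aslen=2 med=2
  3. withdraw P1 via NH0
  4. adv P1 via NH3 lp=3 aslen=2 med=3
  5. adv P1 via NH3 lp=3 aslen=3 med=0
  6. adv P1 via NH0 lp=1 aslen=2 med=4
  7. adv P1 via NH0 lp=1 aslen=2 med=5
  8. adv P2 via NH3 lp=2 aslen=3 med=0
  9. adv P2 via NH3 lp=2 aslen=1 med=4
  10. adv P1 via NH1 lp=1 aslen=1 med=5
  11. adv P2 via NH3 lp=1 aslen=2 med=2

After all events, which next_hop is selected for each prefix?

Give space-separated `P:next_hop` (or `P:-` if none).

Op 1: best P0=- P1=NH0 P2=-
Op 2: best P0=- P1=NH0 P2=NH0
Op 3: best P0=- P1=- P2=NH0
Op 4: best P0=- P1=NH3 P2=NH0
Op 5: best P0=- P1=NH3 P2=NH0
Op 6: best P0=- P1=NH3 P2=NH0
Op 7: best P0=- P1=NH3 P2=NH0
Op 8: best P0=- P1=NH3 P2=NH0
Op 9: best P0=- P1=NH3 P2=NH0
Op 10: best P0=- P1=NH3 P2=NH0
Op 11: best P0=- P1=NH3 P2=NH0

Answer: P0:- P1:NH3 P2:NH0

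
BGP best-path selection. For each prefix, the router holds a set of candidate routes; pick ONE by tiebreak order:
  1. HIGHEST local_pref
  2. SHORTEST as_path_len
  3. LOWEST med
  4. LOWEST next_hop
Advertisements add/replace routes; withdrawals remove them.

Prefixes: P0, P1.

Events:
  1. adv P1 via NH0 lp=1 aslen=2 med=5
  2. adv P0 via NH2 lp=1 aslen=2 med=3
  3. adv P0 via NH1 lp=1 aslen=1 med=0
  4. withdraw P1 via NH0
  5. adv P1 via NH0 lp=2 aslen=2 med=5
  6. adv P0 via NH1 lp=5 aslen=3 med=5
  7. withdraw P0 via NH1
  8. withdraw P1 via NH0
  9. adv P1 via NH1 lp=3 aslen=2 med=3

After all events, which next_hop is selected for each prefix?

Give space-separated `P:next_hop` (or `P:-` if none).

Answer: P0:NH2 P1:NH1

Derivation:
Op 1: best P0=- P1=NH0
Op 2: best P0=NH2 P1=NH0
Op 3: best P0=NH1 P1=NH0
Op 4: best P0=NH1 P1=-
Op 5: best P0=NH1 P1=NH0
Op 6: best P0=NH1 P1=NH0
Op 7: best P0=NH2 P1=NH0
Op 8: best P0=NH2 P1=-
Op 9: best P0=NH2 P1=NH1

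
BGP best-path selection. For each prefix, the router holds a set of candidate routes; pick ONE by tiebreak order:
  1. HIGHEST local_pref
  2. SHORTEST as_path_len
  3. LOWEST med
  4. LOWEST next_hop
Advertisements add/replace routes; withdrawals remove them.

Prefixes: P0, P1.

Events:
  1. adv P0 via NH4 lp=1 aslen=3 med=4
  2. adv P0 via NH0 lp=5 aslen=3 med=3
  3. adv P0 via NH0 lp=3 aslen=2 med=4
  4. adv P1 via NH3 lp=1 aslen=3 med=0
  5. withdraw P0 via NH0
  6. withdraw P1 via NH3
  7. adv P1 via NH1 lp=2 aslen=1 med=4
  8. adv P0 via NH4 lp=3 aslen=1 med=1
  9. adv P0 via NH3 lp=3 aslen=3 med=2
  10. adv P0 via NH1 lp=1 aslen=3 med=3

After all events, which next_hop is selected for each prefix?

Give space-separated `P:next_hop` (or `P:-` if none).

Op 1: best P0=NH4 P1=-
Op 2: best P0=NH0 P1=-
Op 3: best P0=NH0 P1=-
Op 4: best P0=NH0 P1=NH3
Op 5: best P0=NH4 P1=NH3
Op 6: best P0=NH4 P1=-
Op 7: best P0=NH4 P1=NH1
Op 8: best P0=NH4 P1=NH1
Op 9: best P0=NH4 P1=NH1
Op 10: best P0=NH4 P1=NH1

Answer: P0:NH4 P1:NH1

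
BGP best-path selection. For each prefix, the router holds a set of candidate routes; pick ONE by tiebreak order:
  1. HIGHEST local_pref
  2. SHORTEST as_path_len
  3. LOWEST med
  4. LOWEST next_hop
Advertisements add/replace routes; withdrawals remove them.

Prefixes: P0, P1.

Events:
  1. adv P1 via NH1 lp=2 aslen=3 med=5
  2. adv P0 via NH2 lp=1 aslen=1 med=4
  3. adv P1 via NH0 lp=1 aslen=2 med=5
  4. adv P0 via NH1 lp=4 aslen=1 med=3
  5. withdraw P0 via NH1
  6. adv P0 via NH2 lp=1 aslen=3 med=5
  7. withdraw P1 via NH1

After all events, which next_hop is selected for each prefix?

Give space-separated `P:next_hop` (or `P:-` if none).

Op 1: best P0=- P1=NH1
Op 2: best P0=NH2 P1=NH1
Op 3: best P0=NH2 P1=NH1
Op 4: best P0=NH1 P1=NH1
Op 5: best P0=NH2 P1=NH1
Op 6: best P0=NH2 P1=NH1
Op 7: best P0=NH2 P1=NH0

Answer: P0:NH2 P1:NH0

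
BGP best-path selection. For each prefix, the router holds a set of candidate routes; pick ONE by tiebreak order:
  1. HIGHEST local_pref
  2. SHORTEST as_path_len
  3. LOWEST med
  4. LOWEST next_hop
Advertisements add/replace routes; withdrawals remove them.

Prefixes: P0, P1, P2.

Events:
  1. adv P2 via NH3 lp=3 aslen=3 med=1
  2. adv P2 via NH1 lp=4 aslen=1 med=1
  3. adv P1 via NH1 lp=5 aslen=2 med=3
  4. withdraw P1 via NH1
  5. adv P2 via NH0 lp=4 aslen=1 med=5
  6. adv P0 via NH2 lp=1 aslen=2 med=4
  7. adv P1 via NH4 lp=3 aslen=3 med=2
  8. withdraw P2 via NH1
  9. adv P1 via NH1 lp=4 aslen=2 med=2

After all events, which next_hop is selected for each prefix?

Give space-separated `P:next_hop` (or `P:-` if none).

Answer: P0:NH2 P1:NH1 P2:NH0

Derivation:
Op 1: best P0=- P1=- P2=NH3
Op 2: best P0=- P1=- P2=NH1
Op 3: best P0=- P1=NH1 P2=NH1
Op 4: best P0=- P1=- P2=NH1
Op 5: best P0=- P1=- P2=NH1
Op 6: best P0=NH2 P1=- P2=NH1
Op 7: best P0=NH2 P1=NH4 P2=NH1
Op 8: best P0=NH2 P1=NH4 P2=NH0
Op 9: best P0=NH2 P1=NH1 P2=NH0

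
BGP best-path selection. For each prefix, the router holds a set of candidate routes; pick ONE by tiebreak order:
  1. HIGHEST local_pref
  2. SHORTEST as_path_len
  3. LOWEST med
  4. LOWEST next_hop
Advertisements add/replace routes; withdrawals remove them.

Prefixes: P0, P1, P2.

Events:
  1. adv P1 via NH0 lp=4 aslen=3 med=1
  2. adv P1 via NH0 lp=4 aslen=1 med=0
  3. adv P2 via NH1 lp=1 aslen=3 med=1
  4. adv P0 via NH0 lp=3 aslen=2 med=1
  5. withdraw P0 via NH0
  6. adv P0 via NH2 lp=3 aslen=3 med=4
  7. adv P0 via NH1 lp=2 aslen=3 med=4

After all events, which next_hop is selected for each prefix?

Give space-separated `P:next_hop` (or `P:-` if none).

Op 1: best P0=- P1=NH0 P2=-
Op 2: best P0=- P1=NH0 P2=-
Op 3: best P0=- P1=NH0 P2=NH1
Op 4: best P0=NH0 P1=NH0 P2=NH1
Op 5: best P0=- P1=NH0 P2=NH1
Op 6: best P0=NH2 P1=NH0 P2=NH1
Op 7: best P0=NH2 P1=NH0 P2=NH1

Answer: P0:NH2 P1:NH0 P2:NH1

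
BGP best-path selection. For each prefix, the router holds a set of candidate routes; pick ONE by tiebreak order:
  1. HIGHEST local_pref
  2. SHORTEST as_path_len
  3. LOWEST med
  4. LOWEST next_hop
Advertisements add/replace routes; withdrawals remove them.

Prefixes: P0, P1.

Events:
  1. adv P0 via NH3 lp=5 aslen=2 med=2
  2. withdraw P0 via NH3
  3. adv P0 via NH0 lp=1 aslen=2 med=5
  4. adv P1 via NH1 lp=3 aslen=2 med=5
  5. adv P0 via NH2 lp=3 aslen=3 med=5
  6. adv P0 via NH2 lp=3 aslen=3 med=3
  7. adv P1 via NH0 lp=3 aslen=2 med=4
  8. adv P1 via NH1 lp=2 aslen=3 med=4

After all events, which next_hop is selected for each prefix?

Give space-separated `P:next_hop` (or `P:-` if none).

Answer: P0:NH2 P1:NH0

Derivation:
Op 1: best P0=NH3 P1=-
Op 2: best P0=- P1=-
Op 3: best P0=NH0 P1=-
Op 4: best P0=NH0 P1=NH1
Op 5: best P0=NH2 P1=NH1
Op 6: best P0=NH2 P1=NH1
Op 7: best P0=NH2 P1=NH0
Op 8: best P0=NH2 P1=NH0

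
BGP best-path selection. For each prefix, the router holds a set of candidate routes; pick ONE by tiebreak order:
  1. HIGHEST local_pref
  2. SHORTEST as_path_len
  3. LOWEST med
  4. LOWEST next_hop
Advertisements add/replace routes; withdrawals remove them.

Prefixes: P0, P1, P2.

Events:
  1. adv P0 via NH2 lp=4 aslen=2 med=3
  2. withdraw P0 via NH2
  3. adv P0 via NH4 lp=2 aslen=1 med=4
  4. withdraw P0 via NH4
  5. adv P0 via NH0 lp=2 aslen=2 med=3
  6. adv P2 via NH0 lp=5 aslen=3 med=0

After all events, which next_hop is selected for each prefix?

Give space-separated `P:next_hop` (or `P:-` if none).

Answer: P0:NH0 P1:- P2:NH0

Derivation:
Op 1: best P0=NH2 P1=- P2=-
Op 2: best P0=- P1=- P2=-
Op 3: best P0=NH4 P1=- P2=-
Op 4: best P0=- P1=- P2=-
Op 5: best P0=NH0 P1=- P2=-
Op 6: best P0=NH0 P1=- P2=NH0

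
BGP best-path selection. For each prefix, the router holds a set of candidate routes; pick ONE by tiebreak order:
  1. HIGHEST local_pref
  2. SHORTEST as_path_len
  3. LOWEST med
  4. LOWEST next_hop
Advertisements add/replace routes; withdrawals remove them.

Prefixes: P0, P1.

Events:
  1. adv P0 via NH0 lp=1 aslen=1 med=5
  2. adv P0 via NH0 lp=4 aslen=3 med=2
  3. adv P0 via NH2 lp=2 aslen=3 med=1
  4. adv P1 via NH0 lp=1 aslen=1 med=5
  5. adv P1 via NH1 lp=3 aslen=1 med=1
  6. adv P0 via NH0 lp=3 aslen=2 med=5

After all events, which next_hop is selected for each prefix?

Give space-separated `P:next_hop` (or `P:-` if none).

Op 1: best P0=NH0 P1=-
Op 2: best P0=NH0 P1=-
Op 3: best P0=NH0 P1=-
Op 4: best P0=NH0 P1=NH0
Op 5: best P0=NH0 P1=NH1
Op 6: best P0=NH0 P1=NH1

Answer: P0:NH0 P1:NH1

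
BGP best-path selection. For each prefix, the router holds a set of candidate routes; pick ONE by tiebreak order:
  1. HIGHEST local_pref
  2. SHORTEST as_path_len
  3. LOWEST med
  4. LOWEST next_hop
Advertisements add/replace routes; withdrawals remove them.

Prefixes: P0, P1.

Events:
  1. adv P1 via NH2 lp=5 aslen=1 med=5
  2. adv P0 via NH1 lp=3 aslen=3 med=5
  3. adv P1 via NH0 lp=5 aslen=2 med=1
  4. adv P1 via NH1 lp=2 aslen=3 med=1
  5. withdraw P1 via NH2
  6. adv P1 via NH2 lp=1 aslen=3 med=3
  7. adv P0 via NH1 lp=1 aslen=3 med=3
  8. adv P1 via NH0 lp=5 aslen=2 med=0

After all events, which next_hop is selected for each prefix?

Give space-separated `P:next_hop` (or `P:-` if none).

Op 1: best P0=- P1=NH2
Op 2: best P0=NH1 P1=NH2
Op 3: best P0=NH1 P1=NH2
Op 4: best P0=NH1 P1=NH2
Op 5: best P0=NH1 P1=NH0
Op 6: best P0=NH1 P1=NH0
Op 7: best P0=NH1 P1=NH0
Op 8: best P0=NH1 P1=NH0

Answer: P0:NH1 P1:NH0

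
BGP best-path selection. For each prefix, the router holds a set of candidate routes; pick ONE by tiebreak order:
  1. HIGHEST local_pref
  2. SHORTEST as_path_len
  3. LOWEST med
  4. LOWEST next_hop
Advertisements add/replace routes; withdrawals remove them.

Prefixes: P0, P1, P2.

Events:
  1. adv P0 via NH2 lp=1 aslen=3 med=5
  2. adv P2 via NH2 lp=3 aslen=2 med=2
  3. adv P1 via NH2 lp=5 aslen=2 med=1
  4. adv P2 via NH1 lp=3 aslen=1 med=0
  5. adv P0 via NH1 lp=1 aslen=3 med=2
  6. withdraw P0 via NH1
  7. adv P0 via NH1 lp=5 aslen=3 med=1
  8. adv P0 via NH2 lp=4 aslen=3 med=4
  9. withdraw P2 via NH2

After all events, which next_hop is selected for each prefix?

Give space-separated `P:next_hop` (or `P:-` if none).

Answer: P0:NH1 P1:NH2 P2:NH1

Derivation:
Op 1: best P0=NH2 P1=- P2=-
Op 2: best P0=NH2 P1=- P2=NH2
Op 3: best P0=NH2 P1=NH2 P2=NH2
Op 4: best P0=NH2 P1=NH2 P2=NH1
Op 5: best P0=NH1 P1=NH2 P2=NH1
Op 6: best P0=NH2 P1=NH2 P2=NH1
Op 7: best P0=NH1 P1=NH2 P2=NH1
Op 8: best P0=NH1 P1=NH2 P2=NH1
Op 9: best P0=NH1 P1=NH2 P2=NH1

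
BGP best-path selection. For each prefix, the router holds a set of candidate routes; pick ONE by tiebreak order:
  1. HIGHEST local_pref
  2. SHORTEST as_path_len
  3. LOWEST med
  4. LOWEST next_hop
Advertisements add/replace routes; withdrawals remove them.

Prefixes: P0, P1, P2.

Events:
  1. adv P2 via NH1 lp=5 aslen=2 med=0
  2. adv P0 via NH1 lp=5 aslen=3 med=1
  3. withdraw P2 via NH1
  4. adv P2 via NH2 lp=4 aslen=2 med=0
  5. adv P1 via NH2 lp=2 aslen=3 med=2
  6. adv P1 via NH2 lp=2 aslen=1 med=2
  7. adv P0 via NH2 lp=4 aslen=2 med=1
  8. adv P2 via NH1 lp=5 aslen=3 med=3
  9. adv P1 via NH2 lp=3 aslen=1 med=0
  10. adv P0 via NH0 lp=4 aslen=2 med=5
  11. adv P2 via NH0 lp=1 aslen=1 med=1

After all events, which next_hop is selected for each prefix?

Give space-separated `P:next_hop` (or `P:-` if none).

Op 1: best P0=- P1=- P2=NH1
Op 2: best P0=NH1 P1=- P2=NH1
Op 3: best P0=NH1 P1=- P2=-
Op 4: best P0=NH1 P1=- P2=NH2
Op 5: best P0=NH1 P1=NH2 P2=NH2
Op 6: best P0=NH1 P1=NH2 P2=NH2
Op 7: best P0=NH1 P1=NH2 P2=NH2
Op 8: best P0=NH1 P1=NH2 P2=NH1
Op 9: best P0=NH1 P1=NH2 P2=NH1
Op 10: best P0=NH1 P1=NH2 P2=NH1
Op 11: best P0=NH1 P1=NH2 P2=NH1

Answer: P0:NH1 P1:NH2 P2:NH1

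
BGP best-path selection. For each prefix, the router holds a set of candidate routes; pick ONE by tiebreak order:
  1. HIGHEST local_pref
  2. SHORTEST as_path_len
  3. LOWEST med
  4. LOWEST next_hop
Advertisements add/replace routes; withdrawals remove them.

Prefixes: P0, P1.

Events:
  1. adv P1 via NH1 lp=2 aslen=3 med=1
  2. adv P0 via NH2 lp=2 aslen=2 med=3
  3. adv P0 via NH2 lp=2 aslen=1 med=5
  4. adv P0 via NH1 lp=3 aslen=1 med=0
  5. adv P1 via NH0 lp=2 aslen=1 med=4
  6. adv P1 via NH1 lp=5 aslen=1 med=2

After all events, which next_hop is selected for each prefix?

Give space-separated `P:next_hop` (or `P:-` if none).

Op 1: best P0=- P1=NH1
Op 2: best P0=NH2 P1=NH1
Op 3: best P0=NH2 P1=NH1
Op 4: best P0=NH1 P1=NH1
Op 5: best P0=NH1 P1=NH0
Op 6: best P0=NH1 P1=NH1

Answer: P0:NH1 P1:NH1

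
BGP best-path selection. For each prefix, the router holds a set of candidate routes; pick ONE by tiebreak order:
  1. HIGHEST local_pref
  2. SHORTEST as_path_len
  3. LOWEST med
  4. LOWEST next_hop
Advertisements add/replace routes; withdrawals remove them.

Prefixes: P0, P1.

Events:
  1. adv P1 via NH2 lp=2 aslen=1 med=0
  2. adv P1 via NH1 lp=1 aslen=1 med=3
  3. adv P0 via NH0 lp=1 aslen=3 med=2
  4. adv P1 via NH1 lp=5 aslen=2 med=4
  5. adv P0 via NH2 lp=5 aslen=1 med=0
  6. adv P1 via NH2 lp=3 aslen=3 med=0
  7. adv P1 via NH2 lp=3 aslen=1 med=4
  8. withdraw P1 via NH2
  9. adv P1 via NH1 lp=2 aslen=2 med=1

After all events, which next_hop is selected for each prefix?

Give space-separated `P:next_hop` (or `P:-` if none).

Op 1: best P0=- P1=NH2
Op 2: best P0=- P1=NH2
Op 3: best P0=NH0 P1=NH2
Op 4: best P0=NH0 P1=NH1
Op 5: best P0=NH2 P1=NH1
Op 6: best P0=NH2 P1=NH1
Op 7: best P0=NH2 P1=NH1
Op 8: best P0=NH2 P1=NH1
Op 9: best P0=NH2 P1=NH1

Answer: P0:NH2 P1:NH1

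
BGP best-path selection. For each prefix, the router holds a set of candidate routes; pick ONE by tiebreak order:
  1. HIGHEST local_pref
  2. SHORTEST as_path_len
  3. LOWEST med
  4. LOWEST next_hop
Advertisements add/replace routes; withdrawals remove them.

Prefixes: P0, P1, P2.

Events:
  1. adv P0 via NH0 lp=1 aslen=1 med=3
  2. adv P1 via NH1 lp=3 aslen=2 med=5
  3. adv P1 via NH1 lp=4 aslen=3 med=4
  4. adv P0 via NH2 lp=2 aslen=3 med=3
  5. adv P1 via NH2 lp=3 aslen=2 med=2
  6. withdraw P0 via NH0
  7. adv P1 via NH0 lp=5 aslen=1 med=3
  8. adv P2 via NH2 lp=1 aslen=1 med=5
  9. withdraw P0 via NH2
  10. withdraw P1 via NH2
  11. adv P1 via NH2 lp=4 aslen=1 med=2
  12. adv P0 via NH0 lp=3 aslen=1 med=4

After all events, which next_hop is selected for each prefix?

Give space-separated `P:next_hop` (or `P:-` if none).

Answer: P0:NH0 P1:NH0 P2:NH2

Derivation:
Op 1: best P0=NH0 P1=- P2=-
Op 2: best P0=NH0 P1=NH1 P2=-
Op 3: best P0=NH0 P1=NH1 P2=-
Op 4: best P0=NH2 P1=NH1 P2=-
Op 5: best P0=NH2 P1=NH1 P2=-
Op 6: best P0=NH2 P1=NH1 P2=-
Op 7: best P0=NH2 P1=NH0 P2=-
Op 8: best P0=NH2 P1=NH0 P2=NH2
Op 9: best P0=- P1=NH0 P2=NH2
Op 10: best P0=- P1=NH0 P2=NH2
Op 11: best P0=- P1=NH0 P2=NH2
Op 12: best P0=NH0 P1=NH0 P2=NH2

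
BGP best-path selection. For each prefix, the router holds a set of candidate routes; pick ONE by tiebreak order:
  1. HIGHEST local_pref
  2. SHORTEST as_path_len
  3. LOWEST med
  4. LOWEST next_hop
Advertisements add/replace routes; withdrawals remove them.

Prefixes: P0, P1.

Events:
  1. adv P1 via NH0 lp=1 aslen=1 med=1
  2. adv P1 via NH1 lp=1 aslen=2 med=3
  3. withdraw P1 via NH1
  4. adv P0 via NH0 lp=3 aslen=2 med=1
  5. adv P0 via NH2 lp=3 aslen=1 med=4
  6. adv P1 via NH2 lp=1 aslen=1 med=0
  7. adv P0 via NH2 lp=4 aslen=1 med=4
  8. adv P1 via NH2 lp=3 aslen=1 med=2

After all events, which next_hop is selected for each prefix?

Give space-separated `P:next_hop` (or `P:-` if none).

Answer: P0:NH2 P1:NH2

Derivation:
Op 1: best P0=- P1=NH0
Op 2: best P0=- P1=NH0
Op 3: best P0=- P1=NH0
Op 4: best P0=NH0 P1=NH0
Op 5: best P0=NH2 P1=NH0
Op 6: best P0=NH2 P1=NH2
Op 7: best P0=NH2 P1=NH2
Op 8: best P0=NH2 P1=NH2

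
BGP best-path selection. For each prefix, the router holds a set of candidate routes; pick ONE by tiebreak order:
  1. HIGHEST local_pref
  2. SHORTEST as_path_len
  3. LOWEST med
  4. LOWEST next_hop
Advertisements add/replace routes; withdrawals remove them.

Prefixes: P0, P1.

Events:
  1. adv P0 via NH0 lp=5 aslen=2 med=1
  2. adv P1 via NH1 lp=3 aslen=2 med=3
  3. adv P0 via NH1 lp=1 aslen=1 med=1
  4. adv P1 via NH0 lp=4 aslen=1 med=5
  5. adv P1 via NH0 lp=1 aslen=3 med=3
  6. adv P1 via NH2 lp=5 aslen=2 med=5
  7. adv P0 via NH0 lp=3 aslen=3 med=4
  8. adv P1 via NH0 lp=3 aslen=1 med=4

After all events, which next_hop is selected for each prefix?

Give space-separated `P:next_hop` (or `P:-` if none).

Op 1: best P0=NH0 P1=-
Op 2: best P0=NH0 P1=NH1
Op 3: best P0=NH0 P1=NH1
Op 4: best P0=NH0 P1=NH0
Op 5: best P0=NH0 P1=NH1
Op 6: best P0=NH0 P1=NH2
Op 7: best P0=NH0 P1=NH2
Op 8: best P0=NH0 P1=NH2

Answer: P0:NH0 P1:NH2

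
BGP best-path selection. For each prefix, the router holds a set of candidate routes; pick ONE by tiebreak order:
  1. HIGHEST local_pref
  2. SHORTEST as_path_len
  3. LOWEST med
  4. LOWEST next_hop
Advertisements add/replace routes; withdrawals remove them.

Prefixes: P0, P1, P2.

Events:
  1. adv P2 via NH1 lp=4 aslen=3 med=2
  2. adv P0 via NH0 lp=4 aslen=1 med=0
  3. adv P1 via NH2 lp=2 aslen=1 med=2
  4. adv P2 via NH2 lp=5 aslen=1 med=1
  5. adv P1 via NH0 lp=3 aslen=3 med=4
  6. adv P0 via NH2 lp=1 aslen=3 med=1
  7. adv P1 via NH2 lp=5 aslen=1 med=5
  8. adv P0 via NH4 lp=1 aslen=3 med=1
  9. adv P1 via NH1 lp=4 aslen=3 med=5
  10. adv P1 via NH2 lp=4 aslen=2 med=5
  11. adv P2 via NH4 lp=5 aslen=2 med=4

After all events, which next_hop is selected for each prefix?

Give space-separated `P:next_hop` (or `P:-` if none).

Answer: P0:NH0 P1:NH2 P2:NH2

Derivation:
Op 1: best P0=- P1=- P2=NH1
Op 2: best P0=NH0 P1=- P2=NH1
Op 3: best P0=NH0 P1=NH2 P2=NH1
Op 4: best P0=NH0 P1=NH2 P2=NH2
Op 5: best P0=NH0 P1=NH0 P2=NH2
Op 6: best P0=NH0 P1=NH0 P2=NH2
Op 7: best P0=NH0 P1=NH2 P2=NH2
Op 8: best P0=NH0 P1=NH2 P2=NH2
Op 9: best P0=NH0 P1=NH2 P2=NH2
Op 10: best P0=NH0 P1=NH2 P2=NH2
Op 11: best P0=NH0 P1=NH2 P2=NH2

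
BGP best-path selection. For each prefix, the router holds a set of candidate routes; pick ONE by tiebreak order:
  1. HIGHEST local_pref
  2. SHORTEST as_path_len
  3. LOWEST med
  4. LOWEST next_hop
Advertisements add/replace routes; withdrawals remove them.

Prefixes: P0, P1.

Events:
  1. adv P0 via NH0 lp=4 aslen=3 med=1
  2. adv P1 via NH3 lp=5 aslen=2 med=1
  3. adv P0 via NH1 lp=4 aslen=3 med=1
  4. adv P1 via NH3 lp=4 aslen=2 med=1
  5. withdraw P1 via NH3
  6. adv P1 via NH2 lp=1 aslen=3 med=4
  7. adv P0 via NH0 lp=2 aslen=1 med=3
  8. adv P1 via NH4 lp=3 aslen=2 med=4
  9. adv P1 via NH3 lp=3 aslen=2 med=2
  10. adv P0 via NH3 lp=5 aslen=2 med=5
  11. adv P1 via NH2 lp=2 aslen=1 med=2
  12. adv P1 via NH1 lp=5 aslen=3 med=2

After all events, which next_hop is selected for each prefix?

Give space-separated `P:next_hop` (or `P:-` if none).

Answer: P0:NH3 P1:NH1

Derivation:
Op 1: best P0=NH0 P1=-
Op 2: best P0=NH0 P1=NH3
Op 3: best P0=NH0 P1=NH3
Op 4: best P0=NH0 P1=NH3
Op 5: best P0=NH0 P1=-
Op 6: best P0=NH0 P1=NH2
Op 7: best P0=NH1 P1=NH2
Op 8: best P0=NH1 P1=NH4
Op 9: best P0=NH1 P1=NH3
Op 10: best P0=NH3 P1=NH3
Op 11: best P0=NH3 P1=NH3
Op 12: best P0=NH3 P1=NH1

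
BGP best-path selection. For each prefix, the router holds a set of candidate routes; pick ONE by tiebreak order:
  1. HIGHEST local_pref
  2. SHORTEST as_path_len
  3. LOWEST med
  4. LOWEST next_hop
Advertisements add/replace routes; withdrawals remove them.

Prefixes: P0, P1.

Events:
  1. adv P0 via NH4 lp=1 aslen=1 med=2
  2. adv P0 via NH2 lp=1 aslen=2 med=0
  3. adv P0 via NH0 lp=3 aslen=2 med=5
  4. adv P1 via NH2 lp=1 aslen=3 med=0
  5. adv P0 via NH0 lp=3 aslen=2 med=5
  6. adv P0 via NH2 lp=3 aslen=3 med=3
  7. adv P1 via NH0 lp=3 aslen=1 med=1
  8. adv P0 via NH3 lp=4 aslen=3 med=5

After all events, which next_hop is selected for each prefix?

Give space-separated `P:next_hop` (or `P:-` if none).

Op 1: best P0=NH4 P1=-
Op 2: best P0=NH4 P1=-
Op 3: best P0=NH0 P1=-
Op 4: best P0=NH0 P1=NH2
Op 5: best P0=NH0 P1=NH2
Op 6: best P0=NH0 P1=NH2
Op 7: best P0=NH0 P1=NH0
Op 8: best P0=NH3 P1=NH0

Answer: P0:NH3 P1:NH0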